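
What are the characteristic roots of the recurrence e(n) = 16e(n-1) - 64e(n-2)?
Substitute e(n) = rⁿ and divide through by rⁿ⁻²: r² - 16r + 64 = 0
Factor: (r - 8)² = 0, so r = 8 (double root).
General solution: e(n) = (A + Bn)·8ⁿ

Characteristic: r² - 16r + 64 = 0, Roots: r = 8 (double root)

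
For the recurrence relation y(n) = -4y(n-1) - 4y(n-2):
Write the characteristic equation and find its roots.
Substitute y(n) = rⁿ and divide through by rⁿ⁻²: r² + 4r + 4 = 0
Factor: (r + 2)² = 0, so r = -2 (double root).
General solution: y(n) = (A + Bn)·(-2)ⁿ

Characteristic: r² + 4r + 4 = 0, Roots: r = -2 (double root)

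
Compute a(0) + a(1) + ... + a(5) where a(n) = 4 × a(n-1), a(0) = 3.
Computing the sequence terms: 3, 12, 48, 192, 768, 3072
Adding these values together:

4095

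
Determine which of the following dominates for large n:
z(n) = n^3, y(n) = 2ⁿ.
Comparing growth rates:
Growth-rate hierarchy: log n ≺ any polynomial ≺ any exponential cⁿ (c>1) ≺ n! ≺ nⁿ.
exponential base 2 dominates polynomial degree 3 asymptotically.

y(n) grows faster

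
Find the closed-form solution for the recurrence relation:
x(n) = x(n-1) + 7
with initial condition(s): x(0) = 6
Recurrence: x(n) = x(n-1) + 7, initial: x(0) = 6.
Each step adds 7, so x(n) = x(0) + 7n = 7n + 6.

x(n) = 7n + 6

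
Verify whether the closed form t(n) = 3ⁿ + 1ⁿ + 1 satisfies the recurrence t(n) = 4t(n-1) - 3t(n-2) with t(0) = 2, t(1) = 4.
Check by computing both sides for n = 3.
From the recurrence with t(0) = 2, t(1) = 4:
  t(0) = 2, t(1) = 4, t(2) = 10, t(3) = 28
  so the recurrence gives t(3) = 28.
From the proposed closed form t(n) = 3ⁿ + 1ⁿ + 1:
  t(3) = 29.
The recurrence gives 28 but the closed form gives 29, so the closed form does not satisfy the recurrence.

No, the closed form is incorrect.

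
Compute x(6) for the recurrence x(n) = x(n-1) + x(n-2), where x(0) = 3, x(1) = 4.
Computing the sequence terms:
3, 4, 7, 11, 18, 29, 47

47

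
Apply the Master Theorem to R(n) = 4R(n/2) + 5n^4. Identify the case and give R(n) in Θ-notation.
Master Theorem template: R(n) = a·R(n/b) + f(n).
Here: a=4, b=2, f(n)=5n^4
Compute log_b(a) = log_2(4) = 2.
f(n) = 5n^4 = Ω(n^(2+ε)) with ε = 2, and the regularity condition holds (a·f(n/b) = (a/b^4)·f(n) with a/b^4 = 2^-2 < 1). Case 3: R(n) = Θ(f(n)) = Θ(n^4).

Case 3: R(n) = Θ(n^4)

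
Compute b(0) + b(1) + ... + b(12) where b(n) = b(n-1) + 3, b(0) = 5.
Computing the sequence terms: 5, 8, 11, 14, 17, 20, 23, 26, 29, 32, 35, 38, 41
Adding these values together:

299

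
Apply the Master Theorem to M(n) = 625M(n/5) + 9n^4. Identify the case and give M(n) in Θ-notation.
Master Theorem template: M(n) = a·M(n/b) + f(n).
Here: a=625, b=5, f(n)=9n^4
Compute log_b(a) = log_5(625) = 4.
f(n) = 9n^4 = Θ(n^4). Case 2: M(n) = Θ(n^4 log n).

Case 2: M(n) = Θ(n^4 log n)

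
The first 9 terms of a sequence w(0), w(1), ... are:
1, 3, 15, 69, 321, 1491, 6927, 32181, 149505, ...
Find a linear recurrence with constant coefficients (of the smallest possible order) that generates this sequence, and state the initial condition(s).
Look for the lowest-order linear relation among consecutive terms.
Observation: w(n) - 4·w(n-1) - (3)·w(n-2) = 0 holds for the shown terms, and no order-1 relation w(n) = α·w(n-1) + β fits.
Check at n=3: 4·15 + (3)·3 = 69. ✓

w(n) = 4w(n-1) + 3w(n-2), w(0) = 1, w(1) = 3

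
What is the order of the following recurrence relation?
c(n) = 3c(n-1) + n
The order is the largest lag k for which c(n-k) appears. Here the deepest term is c(n-1) (the n term is non-homogeneous and does not affect the order), so the order is 1.

Order 1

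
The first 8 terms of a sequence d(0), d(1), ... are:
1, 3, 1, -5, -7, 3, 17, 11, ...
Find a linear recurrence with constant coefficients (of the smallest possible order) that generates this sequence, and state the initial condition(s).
Look for the lowest-order linear relation among consecutive terms.
Observation: d(n) - 1·d(n-1) - (-2)·d(n-2) = 0 holds for the shown terms, and no order-1 relation d(n) = α·d(n-1) + β fits.
Check at n=3: 1·1 + (-2)·3 = -5. ✓

d(n) = d(n-1) - 2d(n-2), d(0) = 1, d(1) = 3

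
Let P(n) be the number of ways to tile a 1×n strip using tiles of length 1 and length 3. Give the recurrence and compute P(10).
Condition on the last tile: it has length 1 (leaving a 1×(n-1) strip) or length 3 (leaving a 1×(n-3) strip), so P(n) = P(n-1) + P(n-3) (order-3 linear recurrence).
For 0 ≤ i < 3 only unit tiles fit, so P(i) = 1.
Iterating the recurrence: P(3) = 2, P(4) = 3, P(5) = 4, P(6) = 6, P(7) = 9, P(8) = 13, P(9) = 19, P(10) = 28.

P(n) = P(n-1) + P(n-3), with P(i) = 1 for 0 ≤ i < 3; P(10) = 28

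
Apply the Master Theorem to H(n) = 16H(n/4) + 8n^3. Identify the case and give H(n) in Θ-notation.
Master Theorem template: H(n) = a·H(n/b) + f(n).
Here: a=16, b=4, f(n)=8n^3
Compute log_b(a) = log_4(16) = 2.
f(n) = 8n^3 = Ω(n^(2+ε)) with ε = 1, and the regularity condition holds (a·f(n/b) = (a/b^3)·f(n) with a/b^3 = 4^-1 < 1). Case 3: H(n) = Θ(f(n)) = Θ(n^3).

Case 3: H(n) = Θ(n^3)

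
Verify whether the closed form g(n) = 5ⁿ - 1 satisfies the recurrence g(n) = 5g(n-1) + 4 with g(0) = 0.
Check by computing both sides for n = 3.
From the recurrence with g(0) = 0:
  g(0) = 0, g(1) = 4, g(2) = 24, g(3) = 124
  so the recurrence gives g(3) = 124.
From the proposed closed form g(n) = 5ⁿ - 1:
  g(3) = 124.
Both sides give 124 at n = 3, and the initial condition(s) match, so the closed form is consistent.

Yes, the closed form is correct.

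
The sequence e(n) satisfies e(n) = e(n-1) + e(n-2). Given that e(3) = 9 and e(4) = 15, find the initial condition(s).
Work backwards using e(k) = e(k+2) - e(k+1):
e(2) = e(4) - e(3) = 15 - 9 = 6
e(1) = e(3) - e(2) = 9 - 6 = 3
e(0) = e(2) - e(1) = 6 - 3 = 3

e(0) = 3, e(1) = 3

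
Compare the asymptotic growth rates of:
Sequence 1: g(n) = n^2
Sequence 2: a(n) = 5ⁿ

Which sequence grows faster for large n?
Comparing growth rates:
Growth-rate hierarchy: log n ≺ any polynomial ≺ any exponential cⁿ (c>1) ≺ n! ≺ nⁿ.
exponential base 5 dominates polynomial degree 2 asymptotically.

a(n) grows faster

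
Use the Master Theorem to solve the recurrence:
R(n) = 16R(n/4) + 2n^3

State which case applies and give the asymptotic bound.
Master Theorem template: R(n) = a·R(n/b) + f(n).
Here: a=16, b=4, f(n)=2n^3
Compute log_b(a) = log_4(16) = 2.
f(n) = 2n^3 = Ω(n^(2+ε)) with ε = 1, and the regularity condition holds (a·f(n/b) = (a/b^3)·f(n) with a/b^3 = 4^-1 < 1). Case 3: R(n) = Θ(f(n)) = Θ(n^3).

Case 3: R(n) = Θ(n^3)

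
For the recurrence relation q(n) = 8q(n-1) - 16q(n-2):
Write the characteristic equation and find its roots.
Substitute q(n) = rⁿ and divide through by rⁿ⁻²: r² - 8r + 16 = 0
Factor: (r - 4)² = 0, so r = 4 (double root).
General solution: q(n) = (A + Bn)·4ⁿ

Characteristic: r² - 8r + 16 = 0, Roots: r = 4 (double root)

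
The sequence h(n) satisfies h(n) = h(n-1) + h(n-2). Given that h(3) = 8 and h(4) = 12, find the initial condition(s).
Work backwards using h(k) = h(k+2) - h(k+1):
h(2) = h(4) - h(3) = 12 - 8 = 4
h(1) = h(3) - h(2) = 8 - 4 = 4
h(0) = h(2) - h(1) = 4 - 4 = 0

h(0) = 0, h(1) = 4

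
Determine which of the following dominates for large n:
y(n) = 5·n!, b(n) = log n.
Comparing growth rates:
Growth-rate hierarchy: log n ≺ any polynomial ≺ any exponential cⁿ (c>1) ≺ n! ≺ nⁿ.
factorial dominates logarithmic asymptotically.

y(n) grows faster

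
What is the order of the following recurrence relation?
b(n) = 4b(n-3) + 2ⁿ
The order is the largest lag k for which b(n-k) appears. Here the deepest term is b(n-3) (the 2ⁿ term is non-homogeneous and does not affect the order), so the order is 3.

Order 3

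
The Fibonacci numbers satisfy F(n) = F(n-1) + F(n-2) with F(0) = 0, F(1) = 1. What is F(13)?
Computing the sequence terms:
0, 1, 1, 2, 3, 5, 8, 13, 21, 34, 55, 89, 144, 233

233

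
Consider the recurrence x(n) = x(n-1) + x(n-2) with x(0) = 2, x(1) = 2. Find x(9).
Computing the sequence terms:
2, 2, 4, 6, 10, 16, 26, 42, 68, 110

110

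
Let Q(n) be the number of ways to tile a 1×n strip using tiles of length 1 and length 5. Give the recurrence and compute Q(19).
Condition on the last tile: it has length 1 (leaving a 1×(n-1) strip) or length 5 (leaving a 1×(n-5) strip), so Q(n) = Q(n-1) + Q(n-5) (order-5 linear recurrence).
For 0 ≤ i < 5 only unit tiles fit, so Q(i) = 1.
Iterating the recurrence: Q(5) = 2, Q(6) = 3, Q(7) = 4, Q(8) = 5, Q(9) = 6, Q(10) = 8, Q(11) = 11, Q(12) = 15, Q(13) = 20, Q(14) = 26, Q(15) = 34, Q(16) = 45, Q(17) = 60, Q(18) = 80, Q(19) = 106.

Q(n) = Q(n-1) + Q(n-5), with Q(i) = 1 for 0 ≤ i < 5; Q(19) = 106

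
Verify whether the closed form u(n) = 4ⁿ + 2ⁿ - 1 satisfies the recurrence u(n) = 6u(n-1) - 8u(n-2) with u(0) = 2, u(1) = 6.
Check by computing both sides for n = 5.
From the recurrence with u(0) = 2, u(1) = 6:
  u(0) = 2, u(1) = 6, u(2) = 20, u(3) = 72, u(4) = 272, u(5) = 1056
  so the recurrence gives u(5) = 1056.
From the proposed closed form u(n) = 4ⁿ + 2ⁿ - 1:
  u(5) = 1055.
The recurrence gives 1056 but the closed form gives 1055, so the closed form does not satisfy the recurrence.

No, the closed form is incorrect.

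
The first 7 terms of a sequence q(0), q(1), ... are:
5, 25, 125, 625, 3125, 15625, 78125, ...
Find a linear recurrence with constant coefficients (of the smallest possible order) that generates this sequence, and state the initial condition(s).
Look for the lowest-order linear relation among consecutive terms.
Observation: each term is 5× the previous.
Check at n=2: 5·25 = 125. ✓

q(n) = 5 × q(n-1), q(0) = 5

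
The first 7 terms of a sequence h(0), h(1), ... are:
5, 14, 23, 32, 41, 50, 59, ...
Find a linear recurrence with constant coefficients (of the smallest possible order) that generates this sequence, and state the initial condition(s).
Look for the lowest-order linear relation among consecutive terms.
Observation: consecutive differences are constant (= 9).
Check at n=2: 1·14 + 9 = 23. ✓

h(n) = h(n-1) + 9, h(0) = 5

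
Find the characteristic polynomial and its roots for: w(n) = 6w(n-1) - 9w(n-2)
Substitute w(n) = rⁿ and divide through by rⁿ⁻²: r² - 6r + 9 = 0
Factor: (r - 3)² = 0, so r = 3 (double root).
General solution: w(n) = (A + Bn)·3ⁿ

Characteristic: r² - 6r + 9 = 0, Roots: r = 3 (double root)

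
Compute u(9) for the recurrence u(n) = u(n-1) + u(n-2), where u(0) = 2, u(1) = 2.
Computing the sequence terms:
2, 2, 4, 6, 10, 16, 26, 42, 68, 110

110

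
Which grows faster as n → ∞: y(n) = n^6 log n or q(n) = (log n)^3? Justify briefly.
Comparing growth rates:
Growth-rate hierarchy: log n ≺ any polynomial ≺ any exponential cⁿ (c>1) ≺ n! ≺ nⁿ.
polynomial degree 6 (with log factor) dominates polylogarithmic (log n)^3 asymptotically.

y(n) grows faster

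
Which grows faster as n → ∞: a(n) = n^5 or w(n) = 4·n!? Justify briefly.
Comparing growth rates:
Growth-rate hierarchy: log n ≺ any polynomial ≺ any exponential cⁿ (c>1) ≺ n! ≺ nⁿ.
factorial dominates polynomial degree 5 asymptotically.

w(n) grows faster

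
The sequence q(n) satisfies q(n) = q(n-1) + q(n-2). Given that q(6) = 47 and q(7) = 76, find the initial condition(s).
Work backwards using q(k) = q(k+2) - q(k+1):
q(5) = q(7) - q(6) = 76 - 47 = 29
q(4) = q(6) - q(5) = 47 - 29 = 18
q(3) = q(5) - q(4) = 29 - 18 = 11
q(2) = q(4) - q(3) = 18 - 11 = 7
q(1) = q(3) - q(2) = 11 - 7 = 4
q(0) = q(2) - q(1) = 7 - 4 = 3

q(0) = 3, q(1) = 4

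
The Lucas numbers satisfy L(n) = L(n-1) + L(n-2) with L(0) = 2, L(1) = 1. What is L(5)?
Computing the sequence terms:
2, 1, 3, 4, 7, 11

11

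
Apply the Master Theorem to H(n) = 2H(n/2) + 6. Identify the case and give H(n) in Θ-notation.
Master Theorem template: H(n) = a·H(n/b) + f(n).
Here: a=2, b=2, f(n)=6
Compute log_b(a) = log_2(2) = 1.
f(n) = 6 = O(n^(1-ε)) with ε = 1. Case 1: H(n) = Θ(n^log_b(a)) = Θ(n).

Case 1: H(n) = Θ(n)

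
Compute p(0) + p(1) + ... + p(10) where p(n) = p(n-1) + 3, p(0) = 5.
Computing the sequence terms: 5, 8, 11, 14, 17, 20, 23, 26, 29, 32, 35
Adding these values together:

220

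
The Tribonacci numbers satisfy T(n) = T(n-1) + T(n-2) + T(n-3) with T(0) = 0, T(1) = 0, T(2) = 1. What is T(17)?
Computing the sequence terms:
0, 0, 1, 1, 2, 4, 7, 13, 24, 44, 81, 149, 274, 504, 927, 1705, 3136, 5768

5768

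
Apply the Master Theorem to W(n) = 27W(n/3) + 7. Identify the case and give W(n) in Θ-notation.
Master Theorem template: W(n) = a·W(n/b) + f(n).
Here: a=27, b=3, f(n)=7
Compute log_b(a) = log_3(27) = 3.
f(n) = 7 = O(n^(3-ε)) with ε = 3. Case 1: W(n) = Θ(n^log_b(a)) = Θ(n^3).

Case 1: W(n) = Θ(n^3)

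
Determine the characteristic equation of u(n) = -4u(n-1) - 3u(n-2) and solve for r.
Substitute u(n) = rⁿ and divide through by rⁿ⁻²: r² + 4r + 3 = 0
Factor: (r + 1)(r + 3) = 0, so r = -1, -3.
General solution: u(n) = A·(-1)ⁿ + B·(-3)ⁿ

Characteristic: r² + 4r + 3 = 0, Roots: r = -1, -3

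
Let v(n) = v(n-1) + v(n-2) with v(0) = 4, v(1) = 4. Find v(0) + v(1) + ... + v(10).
Computing the sequence terms: 4, 4, 8, 12, 20, 32, 52, 84, 136, 220, 356
Adding these values together:

928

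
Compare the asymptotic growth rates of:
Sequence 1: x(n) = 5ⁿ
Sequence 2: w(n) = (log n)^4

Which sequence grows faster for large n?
Comparing growth rates:
Growth-rate hierarchy: log n ≺ any polynomial ≺ any exponential cⁿ (c>1) ≺ n! ≺ nⁿ.
exponential base 5 dominates polylogarithmic (log n)^4 asymptotically.

x(n) grows faster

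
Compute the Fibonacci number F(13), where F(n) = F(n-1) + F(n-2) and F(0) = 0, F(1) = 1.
Computing the sequence terms:
0, 1, 1, 2, 3, 5, 8, 13, 21, 34, 55, 89, 144, 233

233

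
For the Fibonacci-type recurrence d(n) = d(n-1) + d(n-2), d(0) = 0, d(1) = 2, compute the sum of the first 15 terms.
Computing the sequence terms: 0, 2, 2, 4, 6, 10, 16, 26, 42, 68, 110, 178, 288, 466, 754
Adding these values together:

1972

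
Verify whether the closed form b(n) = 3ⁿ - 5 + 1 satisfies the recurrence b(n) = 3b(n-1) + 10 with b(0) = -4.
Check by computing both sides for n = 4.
From the recurrence with b(0) = -4:
  b(0) = -4, b(1) = -2, b(2) = 4, b(3) = 22, b(4) = 76
  so the recurrence gives b(4) = 76.
From the proposed closed form b(n) = 3ⁿ - 5 + 1:
  b(4) = 77.
The recurrence gives 76 but the closed form gives 77, so the closed form does not satisfy the recurrence.

No, the closed form is incorrect.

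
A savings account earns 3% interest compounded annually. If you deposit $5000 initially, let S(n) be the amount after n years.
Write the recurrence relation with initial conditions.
Each year the balance grows by 3%, i.e. is multiplied by 1 + 3/100 = 1.03, so S(n) = 1.03 × S(n-1). The initial deposit gives S(0) = 5000.
Unrolling gives the closed form S(n) = 5000 × (1.03)ⁿ.

S(n) = 1.03 × S(n-1), S(0) = 5000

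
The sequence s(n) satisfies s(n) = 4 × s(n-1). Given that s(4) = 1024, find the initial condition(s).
In general s(n) = 4ⁿ · s(0). At n = 4: s(0) = s(4) / 4^4 = 1024 / 256 = 4.

s(0) = 4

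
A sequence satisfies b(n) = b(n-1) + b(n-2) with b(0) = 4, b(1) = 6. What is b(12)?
Computing the sequence terms:
4, 6, 10, 16, 26, 42, 68, 110, 178, 288, 466, 754, 1220

1220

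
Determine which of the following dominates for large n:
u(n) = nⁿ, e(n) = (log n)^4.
Comparing growth rates:
Growth-rate hierarchy: log n ≺ any polynomial ≺ any exponential cⁿ (c>1) ≺ n! ≺ nⁿ.
super-exponential nⁿ dominates polylogarithmic (log n)^4 asymptotically.

u(n) grows faster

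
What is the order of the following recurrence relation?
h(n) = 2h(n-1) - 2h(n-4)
The order is the largest lag k for which h(n-k) appears. Here the deepest term is h(n-4), so the order is 4.

Order 4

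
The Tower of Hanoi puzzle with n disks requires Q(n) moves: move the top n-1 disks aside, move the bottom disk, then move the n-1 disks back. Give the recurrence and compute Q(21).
Moving n disks = move the top n-1 disks aside (Q(n-1) moves) + move the largest disk (1 move) + move the n-1 disks back on top (Q(n-1) moves), so Q(n) = 2Q(n-1) + 1, with Q(1) = 1 (a single disk takes one move).
First terms: 1, 3, 7, 15, 31, 63, … — each is one less than a power of 2. Indeed Q(n) + 1 = 2(Q(n-1) + 1) with Q(1) + 1 = 2, so Q(n) + 1 = 2ⁿ and Q(n) = 2ⁿ - 1.
Hence Q(21) = 2^21 - 1 = 2097152 - 1 = 2097151.

Q(n) = 2Q(n-1) + 1, Q(1) = 1; Q(21) = 2097151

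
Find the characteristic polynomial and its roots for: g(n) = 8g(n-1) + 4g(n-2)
Substitute g(n) = rⁿ and divide through by rⁿ⁻²: r² - 8r - 4 = 0
Discriminant: 8² + 4·4 = 80, not a perfect square, so by the quadratic formula r = (8 ± √80)/2.
General solution: g(n) = A·r₁ⁿ + B·r₂ⁿ where r₁,r₂ = (8 ± √80)/2

Characteristic: r² - 8r - 4 = 0, Roots: r = (8 ± √80)/2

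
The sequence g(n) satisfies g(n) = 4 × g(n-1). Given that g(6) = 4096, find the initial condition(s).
In general g(n) = 4ⁿ · g(0). At n = 6: g(0) = g(6) / 4^6 = 4096 / 4096 = 1.

g(0) = 1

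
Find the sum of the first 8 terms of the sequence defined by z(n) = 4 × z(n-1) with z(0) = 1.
Computing the sequence terms: 1, 4, 16, 64, 256, 1024, 4096, 16384
Adding these values together:

21845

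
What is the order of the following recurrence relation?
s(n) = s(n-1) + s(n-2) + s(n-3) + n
The order is the largest lag k for which s(n-k) appears. Here the deepest term is s(n-3) (the n term is non-homogeneous and does not affect the order), so the order is 3.

Order 3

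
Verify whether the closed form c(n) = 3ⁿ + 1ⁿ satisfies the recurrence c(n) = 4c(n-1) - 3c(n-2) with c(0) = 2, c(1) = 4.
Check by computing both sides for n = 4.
From the recurrence with c(0) = 2, c(1) = 4:
  c(0) = 2, c(1) = 4, c(2) = 10, c(3) = 28, c(4) = 82
  so the recurrence gives c(4) = 82.
From the proposed closed form c(n) = 3ⁿ + 1ⁿ:
  c(4) = 82.
Both sides give 82 at n = 4, and the initial condition(s) match, so the closed form is consistent.

Yes, the closed form is correct.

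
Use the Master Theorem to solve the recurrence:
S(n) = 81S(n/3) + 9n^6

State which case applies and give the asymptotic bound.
Master Theorem template: S(n) = a·S(n/b) + f(n).
Here: a=81, b=3, f(n)=9n^6
Compute log_b(a) = log_3(81) = 4.
f(n) = 9n^6 = Ω(n^(4+ε)) with ε = 2, and the regularity condition holds (a·f(n/b) = (a/b^6)·f(n) with a/b^6 = 3^-2 < 1). Case 3: S(n) = Θ(f(n)) = Θ(n^6).

Case 3: S(n) = Θ(n^6)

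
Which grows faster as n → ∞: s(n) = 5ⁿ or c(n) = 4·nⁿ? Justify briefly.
Comparing growth rates:
Growth-rate hierarchy: log n ≺ any polynomial ≺ any exponential cⁿ (c>1) ≺ n! ≺ nⁿ.
super-exponential nⁿ dominates exponential base 5 asymptotically.

c(n) grows faster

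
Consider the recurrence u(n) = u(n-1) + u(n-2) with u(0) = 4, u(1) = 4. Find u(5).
Computing the sequence terms:
4, 4, 8, 12, 20, 32

32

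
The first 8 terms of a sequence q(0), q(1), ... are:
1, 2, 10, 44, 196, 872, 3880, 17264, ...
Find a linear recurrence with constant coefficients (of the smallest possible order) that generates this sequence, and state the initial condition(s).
Look for the lowest-order linear relation among consecutive terms.
Observation: q(n) - 4·q(n-1) - (2)·q(n-2) = 0 holds for the shown terms, and no order-1 relation q(n) = α·q(n-1) + β fits.
Check at n=3: 4·10 + (2)·2 = 44. ✓

q(n) = 4q(n-1) + 2q(n-2), q(0) = 1, q(1) = 2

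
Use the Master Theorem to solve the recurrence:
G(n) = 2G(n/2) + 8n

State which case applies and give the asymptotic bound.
Master Theorem template: G(n) = a·G(n/b) + f(n).
Here: a=2, b=2, f(n)=8n
Compute log_b(a) = log_2(2) = 1.
f(n) = 8n = Θ(n). Case 2: G(n) = Θ(n log n).

Case 2: G(n) = Θ(n log n)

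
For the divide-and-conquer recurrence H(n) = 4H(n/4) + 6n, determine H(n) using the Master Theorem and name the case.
Master Theorem template: H(n) = a·H(n/b) + f(n).
Here: a=4, b=4, f(n)=6n
Compute log_b(a) = log_4(4) = 1.
f(n) = 6n = Θ(n). Case 2: H(n) = Θ(n log n).

Case 2: H(n) = Θ(n log n)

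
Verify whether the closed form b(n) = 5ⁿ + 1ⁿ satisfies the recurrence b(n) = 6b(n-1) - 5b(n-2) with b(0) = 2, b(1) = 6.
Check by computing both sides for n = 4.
From the recurrence with b(0) = 2, b(1) = 6:
  b(0) = 2, b(1) = 6, b(2) = 26, b(3) = 126, b(4) = 626
  so the recurrence gives b(4) = 626.
From the proposed closed form b(n) = 5ⁿ + 1ⁿ:
  b(4) = 626.
Both sides give 626 at n = 4, and the initial condition(s) match, so the closed form is consistent.

Yes, the closed form is correct.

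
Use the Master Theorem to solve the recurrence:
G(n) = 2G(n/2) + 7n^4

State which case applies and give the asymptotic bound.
Master Theorem template: G(n) = a·G(n/b) + f(n).
Here: a=2, b=2, f(n)=7n^4
Compute log_b(a) = log_2(2) = 1.
f(n) = 7n^4 = Ω(n^(1+ε)) with ε = 3, and the regularity condition holds (a·f(n/b) = (a/b^4)·f(n) with a/b^4 = 2^-3 < 1). Case 3: G(n) = Θ(f(n)) = Θ(n^4).

Case 3: G(n) = Θ(n^4)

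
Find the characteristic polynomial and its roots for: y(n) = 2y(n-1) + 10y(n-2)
Substitute y(n) = rⁿ and divide through by rⁿ⁻²: r² - 2r - 10 = 0
Discriminant: 2² + 4·10 = 44, not a perfect square, so by the quadratic formula r = (2 ± √44)/2.
General solution: y(n) = A·r₁ⁿ + B·r₂ⁿ where r₁,r₂ = (2 ± √44)/2

Characteristic: r² - 2r - 10 = 0, Roots: r = (2 ± √44)/2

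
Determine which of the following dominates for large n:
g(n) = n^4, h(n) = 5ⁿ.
Comparing growth rates:
Growth-rate hierarchy: log n ≺ any polynomial ≺ any exponential cⁿ (c>1) ≺ n! ≺ nⁿ.
exponential base 5 dominates polynomial degree 4 asymptotically.

h(n) grows faster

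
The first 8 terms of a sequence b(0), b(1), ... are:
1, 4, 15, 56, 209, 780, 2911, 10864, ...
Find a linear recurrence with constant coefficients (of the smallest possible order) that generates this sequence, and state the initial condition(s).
Look for the lowest-order linear relation among consecutive terms.
Observation: b(n) - 4·b(n-1) - (-1)·b(n-2) = 0 holds for the shown terms, and no order-1 relation b(n) = α·b(n-1) + β fits.
Check at n=3: 4·15 + (-1)·4 = 56. ✓

b(n) = 4b(n-1) - b(n-2), b(0) = 1, b(1) = 4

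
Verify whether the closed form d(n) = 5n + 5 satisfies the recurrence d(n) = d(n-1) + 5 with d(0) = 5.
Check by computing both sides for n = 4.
From the recurrence with d(0) = 5:
  d(0) = 5, d(1) = 10, d(2) = 15, d(3) = 20, d(4) = 25
  so the recurrence gives d(4) = 25.
From the proposed closed form d(n) = 5n + 5:
  d(4) = 25.
Both sides give 25 at n = 4, and the initial condition(s) match, so the closed form is consistent.

Yes, the closed form is correct.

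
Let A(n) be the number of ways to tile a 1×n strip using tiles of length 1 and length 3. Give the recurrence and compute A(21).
Condition on the last tile: it has length 1 (leaving a 1×(n-1) strip) or length 3 (leaving a 1×(n-3) strip), so A(n) = A(n-1) + A(n-3) (order-3 linear recurrence).
For 0 ≤ i < 3 only unit tiles fit, so A(i) = 1.
Iterating the recurrence: A(3) = 2, A(4) = 3, A(5) = 4, A(6) = 6, A(7) = 9, A(8) = 13, A(9) = 19, A(10) = 28, A(11) = 41, A(12) = 60, A(13) = 88, A(14) = 129, A(15) = 189, A(16) = 277, A(17) = 406, A(18) = 595, A(19) = 872, A(20) = 1278, A(21) = 1873.

A(n) = A(n-1) + A(n-3), with A(i) = 1 for 0 ≤ i < 3; A(21) = 1873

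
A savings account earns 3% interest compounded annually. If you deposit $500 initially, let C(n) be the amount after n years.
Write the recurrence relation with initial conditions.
Each year the balance grows by 3%, i.e. is multiplied by 1 + 3/100 = 1.03, so C(n) = 1.03 × C(n-1). The initial deposit gives C(0) = 500.
Unrolling gives the closed form C(n) = 500 × (1.03)ⁿ.

C(n) = 1.03 × C(n-1), C(0) = 500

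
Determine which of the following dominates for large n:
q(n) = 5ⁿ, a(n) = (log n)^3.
Comparing growth rates:
Growth-rate hierarchy: log n ≺ any polynomial ≺ any exponential cⁿ (c>1) ≺ n! ≺ nⁿ.
exponential base 5 dominates polylogarithmic (log n)^3 asymptotically.

q(n) grows faster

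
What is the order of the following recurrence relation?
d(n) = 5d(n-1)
The order is the largest lag k for which d(n-k) appears. Here the deepest term is d(n-1), so the order is 1.

Order 1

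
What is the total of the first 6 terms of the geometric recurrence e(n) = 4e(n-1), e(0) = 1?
Computing the sequence terms: 1, 4, 16, 64, 256, 1024
Adding these values together:

1365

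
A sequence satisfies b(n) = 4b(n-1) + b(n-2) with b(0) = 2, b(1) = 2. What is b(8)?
Computing the sequence terms:
2, 2, 10, 42, 178, 754, 3194, 13530, 57314

57314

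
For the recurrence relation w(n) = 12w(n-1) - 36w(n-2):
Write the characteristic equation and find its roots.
Substitute w(n) = rⁿ and divide through by rⁿ⁻²: r² - 12r + 36 = 0
Factor: (r - 6)² = 0, so r = 6 (double root).
General solution: w(n) = (A + Bn)·6ⁿ

Characteristic: r² - 12r + 36 = 0, Roots: r = 6 (double root)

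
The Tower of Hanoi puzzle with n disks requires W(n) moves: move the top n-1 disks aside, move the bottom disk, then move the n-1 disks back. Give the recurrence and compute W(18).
Moving n disks = move the top n-1 disks aside (W(n-1) moves) + move the largest disk (1 move) + move the n-1 disks back on top (W(n-1) moves), so W(n) = 2W(n-1) + 1, with W(1) = 1 (a single disk takes one move).
First terms: 1, 3, 7, 15, 31, 63, … — each is one less than a power of 2. Indeed W(n) + 1 = 2(W(n-1) + 1) with W(1) + 1 = 2, so W(n) + 1 = 2ⁿ and W(n) = 2ⁿ - 1.
Hence W(18) = 2^18 - 1 = 262144 - 1 = 262143.

W(n) = 2W(n-1) + 1, W(1) = 1; W(18) = 262143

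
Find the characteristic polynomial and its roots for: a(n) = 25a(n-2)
Substitute a(n) = rⁿ and divide through by rⁿ⁻²: r² - 25 = 0
Factor: (r - 5)(r + 5) = 0, so r = 5, -5.
General solution: a(n) = A·5ⁿ + B·(-5)ⁿ

Characteristic: r² - 25 = 0, Roots: r = 5, -5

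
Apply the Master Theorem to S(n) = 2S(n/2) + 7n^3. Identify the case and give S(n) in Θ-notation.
Master Theorem template: S(n) = a·S(n/b) + f(n).
Here: a=2, b=2, f(n)=7n^3
Compute log_b(a) = log_2(2) = 1.
f(n) = 7n^3 = Ω(n^(1+ε)) with ε = 2, and the regularity condition holds (a·f(n/b) = (a/b^3)·f(n) with a/b^3 = 2^-2 < 1). Case 3: S(n) = Θ(f(n)) = Θ(n^3).

Case 3: S(n) = Θ(n^3)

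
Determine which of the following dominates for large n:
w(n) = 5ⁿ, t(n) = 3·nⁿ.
Comparing growth rates:
Growth-rate hierarchy: log n ≺ any polynomial ≺ any exponential cⁿ (c>1) ≺ n! ≺ nⁿ.
super-exponential nⁿ dominates exponential base 5 asymptotically.

t(n) grows faster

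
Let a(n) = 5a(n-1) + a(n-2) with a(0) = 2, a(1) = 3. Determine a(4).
Computing the sequence terms:
2, 3, 17, 88, 457

457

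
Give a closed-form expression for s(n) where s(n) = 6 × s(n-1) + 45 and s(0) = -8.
Recurrence: s(n) = 6 × s(n-1) + 45, initial: s(0) = -8.
Try s(n) = A·6ⁿ + C. Substituting: A·6ⁿ + C = 6(A·6ⁿ⁻¹ + C) + 45 = A·6ⁿ + 6C + 45, so C = 6C + 45, giving C = -9. Then s(0) = A - 9 = -8 gives A = 1.

s(n) = 6ⁿ - 9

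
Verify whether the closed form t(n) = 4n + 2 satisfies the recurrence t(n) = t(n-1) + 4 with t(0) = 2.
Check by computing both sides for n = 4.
From the recurrence with t(0) = 2:
  t(0) = 2, t(1) = 6, t(2) = 10, t(3) = 14, t(4) = 18
  so the recurrence gives t(4) = 18.
From the proposed closed form t(n) = 4n + 2:
  t(4) = 18.
Both sides give 18 at n = 4, and the initial condition(s) match, so the closed form is consistent.

Yes, the closed form is correct.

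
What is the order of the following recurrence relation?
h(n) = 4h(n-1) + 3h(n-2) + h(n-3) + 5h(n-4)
The order is the largest lag k for which h(n-k) appears. Here the deepest term is h(n-4), so the order is 4.

Order 4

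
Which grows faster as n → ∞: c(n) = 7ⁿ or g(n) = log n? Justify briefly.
Comparing growth rates:
Growth-rate hierarchy: log n ≺ any polynomial ≺ any exponential cⁿ (c>1) ≺ n! ≺ nⁿ.
exponential base 7 dominates logarithmic asymptotically.

c(n) grows faster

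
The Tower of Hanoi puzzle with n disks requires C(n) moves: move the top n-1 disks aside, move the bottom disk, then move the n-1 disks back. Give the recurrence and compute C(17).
Moving n disks = move the top n-1 disks aside (C(n-1) moves) + move the largest disk (1 move) + move the n-1 disks back on top (C(n-1) moves), so C(n) = 2C(n-1) + 1, with C(1) = 1 (a single disk takes one move).
First terms: 1, 3, 7, 15, 31, 63, … — each is one less than a power of 2. Indeed C(n) + 1 = 2(C(n-1) + 1) with C(1) + 1 = 2, so C(n) + 1 = 2ⁿ and C(n) = 2ⁿ - 1.
Hence C(17) = 2^17 - 1 = 131072 - 1 = 131071.

C(n) = 2C(n-1) + 1, C(1) = 1; C(17) = 131071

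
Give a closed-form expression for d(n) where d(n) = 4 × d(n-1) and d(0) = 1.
Recurrence: d(n) = 4 × d(n-1), initial: d(0) = 1.
Each term is 4 times the previous, so this is geometric with ratio 4. After n steps: d(n) = d(0)·4ⁿ = 4ⁿ.

d(n) = 4ⁿ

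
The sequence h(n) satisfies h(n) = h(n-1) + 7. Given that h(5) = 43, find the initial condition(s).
h(5) = h(0) + 5·7, so h(0) = 43 - 35 = 8.

h(0) = 8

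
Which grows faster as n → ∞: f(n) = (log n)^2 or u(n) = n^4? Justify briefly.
Comparing growth rates:
Growth-rate hierarchy: log n ≺ any polynomial ≺ any exponential cⁿ (c>1) ≺ n! ≺ nⁿ.
polynomial degree 4 dominates polylogarithmic (log n)^2 asymptotically.

u(n) grows faster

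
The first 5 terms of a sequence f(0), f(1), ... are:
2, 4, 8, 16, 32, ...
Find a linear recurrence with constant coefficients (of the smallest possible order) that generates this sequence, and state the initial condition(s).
Look for the lowest-order linear relation among consecutive terms.
Observation: each term is 2× the previous.
Check at n=2: 2·4 = 8. ✓

f(n) = 2 × f(n-1), f(0) = 2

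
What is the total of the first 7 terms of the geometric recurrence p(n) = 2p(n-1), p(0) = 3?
Computing the sequence terms: 3, 6, 12, 24, 48, 96, 192
Adding these values together:

381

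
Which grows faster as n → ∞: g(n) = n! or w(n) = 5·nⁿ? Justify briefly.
Comparing growth rates:
Growth-rate hierarchy: log n ≺ any polynomial ≺ any exponential cⁿ (c>1) ≺ n! ≺ nⁿ.
super-exponential nⁿ dominates factorial asymptotically.

w(n) grows faster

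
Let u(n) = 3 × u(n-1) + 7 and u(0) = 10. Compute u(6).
Computing step by step:
u(0) = 10
u(1) = 3 × 10 + 7 = 37
u(2) = 3 × 37 + 7 = 118
u(3) = 3 × 118 + 7 = 361
u(4) = 3 × 361 + 7 = 1090
u(5) = 3 × 1090 + 7 = 3277
u(6) = 3 × 3277 + 7 = 9838

9838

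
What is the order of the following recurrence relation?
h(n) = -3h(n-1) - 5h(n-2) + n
The order is the largest lag k for which h(n-k) appears. Here the deepest term is h(n-2) (the n term is non-homogeneous and does not affect the order), so the order is 2.

Order 2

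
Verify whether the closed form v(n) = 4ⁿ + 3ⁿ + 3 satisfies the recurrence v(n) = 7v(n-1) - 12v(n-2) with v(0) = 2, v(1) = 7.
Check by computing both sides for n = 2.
From the recurrence with v(0) = 2, v(1) = 7:
  v(0) = 2, v(1) = 7, v(2) = 25
  so the recurrence gives v(2) = 25.
From the proposed closed form v(n) = 4ⁿ + 3ⁿ + 3:
  v(2) = 28.
The recurrence gives 25 but the closed form gives 28, so the closed form does not satisfy the recurrence.

No, the closed form is incorrect.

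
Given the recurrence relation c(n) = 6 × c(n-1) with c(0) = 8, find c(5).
Computing step by step:
c(0) = 8
c(1) = 6 × 8 = 48
c(2) = 6 × 48 = 288
c(3) = 6 × 288 = 1728
c(4) = 6 × 1728 = 10368
c(5) = 6 × 10368 = 62208

62208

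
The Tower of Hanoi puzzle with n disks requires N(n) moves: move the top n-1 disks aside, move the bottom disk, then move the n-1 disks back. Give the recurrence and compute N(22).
Moving n disks = move the top n-1 disks aside (N(n-1) moves) + move the largest disk (1 move) + move the n-1 disks back on top (N(n-1) moves), so N(n) = 2N(n-1) + 1, with N(1) = 1 (a single disk takes one move).
First terms: 1, 3, 7, 15, 31, 63, … — each is one less than a power of 2. Indeed N(n) + 1 = 2(N(n-1) + 1) with N(1) + 1 = 2, so N(n) + 1 = 2ⁿ and N(n) = 2ⁿ - 1.
Hence N(22) = 2^22 - 1 = 4194304 - 1 = 4194303.

N(n) = 2N(n-1) + 1, N(1) = 1; N(22) = 4194303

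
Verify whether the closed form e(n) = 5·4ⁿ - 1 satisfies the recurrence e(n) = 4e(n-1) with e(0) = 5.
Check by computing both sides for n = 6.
From the recurrence with e(0) = 5:
  e(0) = 5, e(1) = 20, e(2) = 80, e(3) = 320, e(4) = 1280, e(5) = 5120, e(6) = 20480
  so the recurrence gives e(6) = 20480.
From the proposed closed form e(n) = 5·4ⁿ - 1:
  e(6) = 20479.
The recurrence gives 20480 but the closed form gives 20479, so the closed form does not satisfy the recurrence.

No, the closed form is incorrect.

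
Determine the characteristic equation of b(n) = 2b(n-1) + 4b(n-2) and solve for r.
Substitute b(n) = rⁿ and divide through by rⁿ⁻²: r² - 2r - 4 = 0
Discriminant: 2² + 4·4 = 20, not a perfect square, so by the quadratic formula r = (2 ± √20)/2.
General solution: b(n) = A·r₁ⁿ + B·r₂ⁿ where r₁,r₂ = (2 ± √20)/2

Characteristic: r² - 2r - 4 = 0, Roots: r = (2 ± √20)/2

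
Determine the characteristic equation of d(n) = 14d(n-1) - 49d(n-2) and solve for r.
Substitute d(n) = rⁿ and divide through by rⁿ⁻²: r² - 14r + 49 = 0
Factor: (r - 7)² = 0, so r = 7 (double root).
General solution: d(n) = (A + Bn)·7ⁿ

Characteristic: r² - 14r + 49 = 0, Roots: r = 7 (double root)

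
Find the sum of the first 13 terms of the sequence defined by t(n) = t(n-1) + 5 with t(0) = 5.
Computing the sequence terms: 5, 10, 15, 20, 25, 30, 35, 40, 45, 50, 55, 60, 65
Adding these values together:

455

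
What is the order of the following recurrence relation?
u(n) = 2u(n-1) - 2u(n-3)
The order is the largest lag k for which u(n-k) appears. Here the deepest term is u(n-3), so the order is 3.

Order 3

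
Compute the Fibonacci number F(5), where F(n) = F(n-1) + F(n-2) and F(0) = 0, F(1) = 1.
Computing the sequence terms:
0, 1, 1, 2, 3, 5

5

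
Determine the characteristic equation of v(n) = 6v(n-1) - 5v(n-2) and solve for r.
Substitute v(n) = rⁿ and divide through by rⁿ⁻²: r² - 6r + 5 = 0
Factor: (r - 1)(r - 5) = 0, so r = 1, 5.
General solution: v(n) = A·1ⁿ + B·5ⁿ

Characteristic: r² - 6r + 5 = 0, Roots: r = 1, 5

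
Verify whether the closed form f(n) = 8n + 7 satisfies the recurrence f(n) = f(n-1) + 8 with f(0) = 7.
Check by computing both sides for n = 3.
From the recurrence with f(0) = 7:
  f(0) = 7, f(1) = 15, f(2) = 23, f(3) = 31
  so the recurrence gives f(3) = 31.
From the proposed closed form f(n) = 8n + 7:
  f(3) = 31.
Both sides give 31 at n = 3, and the initial condition(s) match, so the closed form is consistent.

Yes, the closed form is correct.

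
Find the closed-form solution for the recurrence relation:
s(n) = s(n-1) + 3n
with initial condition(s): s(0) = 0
Recurrence: s(n) = s(n-1) + 3n, initial: s(0) = 0.
Telescoping: s(n) = s(0) + 3·Σᵢ₌₁ⁿ i = 0 + 3·n(n+1)/2.

s(n) = 3·n(n+1)/2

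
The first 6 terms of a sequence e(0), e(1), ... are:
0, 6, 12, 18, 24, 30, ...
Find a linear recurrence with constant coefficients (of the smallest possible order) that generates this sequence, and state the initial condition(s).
Look for the lowest-order linear relation among consecutive terms.
Observation: consecutive differences are constant (= 6).
Check at n=2: 1·6 + 6 = 12. ✓

e(n) = e(n-1) + 6, e(0) = 0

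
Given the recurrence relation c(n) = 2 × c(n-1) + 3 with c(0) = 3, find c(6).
Computing step by step:
c(0) = 3
c(1) = 2 × 3 + 3 = 9
c(2) = 2 × 9 + 3 = 21
c(3) = 2 × 21 + 3 = 45
c(4) = 2 × 45 + 3 = 93
c(5) = 2 × 93 + 3 = 189
c(6) = 2 × 189 + 3 = 381

381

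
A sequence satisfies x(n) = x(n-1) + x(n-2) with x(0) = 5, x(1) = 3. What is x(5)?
Computing the sequence terms:
5, 3, 8, 11, 19, 30

30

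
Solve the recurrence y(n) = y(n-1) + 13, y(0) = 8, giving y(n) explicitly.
Recurrence: y(n) = y(n-1) + 13, initial: y(0) = 8.
Each step adds 13, so y(n) = y(0) + 13n = 13n + 8.

y(n) = 13n + 8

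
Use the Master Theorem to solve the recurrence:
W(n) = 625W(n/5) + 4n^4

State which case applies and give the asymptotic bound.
Master Theorem template: W(n) = a·W(n/b) + f(n).
Here: a=625, b=5, f(n)=4n^4
Compute log_b(a) = log_5(625) = 4.
f(n) = 4n^4 = Θ(n^4). Case 2: W(n) = Θ(n^4 log n).

Case 2: W(n) = Θ(n^4 log n)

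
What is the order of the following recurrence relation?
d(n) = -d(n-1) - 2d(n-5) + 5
The order is the largest lag k for which d(n-k) appears. Here the deepest term is d(n-5) (the 5 term is non-homogeneous and does not affect the order), so the order is 5.

Order 5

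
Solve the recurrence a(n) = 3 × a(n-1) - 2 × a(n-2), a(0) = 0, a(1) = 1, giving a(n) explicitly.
Recurrence: a(n) = 3 × a(n-1) - 2 × a(n-2), initial: a(0) = 0, a(1) = 1.
Characteristic equation: r² - 3r + 2 = 0, which factors as (r - 2)(r - 1) = 0, so r = 2, 1. General solution a(n) = A·2ⁿ + B·1ⁿ. From a(0) = 0: A + B = 0. From a(1) = 1: 2A + 1B = 1. Solving gives A = 1, B = -1.

a(n) = 2ⁿ - 1ⁿ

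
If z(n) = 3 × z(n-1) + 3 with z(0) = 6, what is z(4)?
Computing step by step:
z(0) = 6
z(1) = 3 × 6 + 3 = 21
z(2) = 3 × 21 + 3 = 66
z(3) = 3 × 66 + 3 = 201
z(4) = 3 × 201 + 3 = 606

606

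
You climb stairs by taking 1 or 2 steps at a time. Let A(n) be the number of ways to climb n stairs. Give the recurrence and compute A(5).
Condition on the size of the last step (1 to 2): before it there were n-1, …, n-2 stairs climbed, and these cases are disjoint, so A(n) = A(n-1) + A(n-2) (Fibonacci-type sequence).
Initial conditions by direct count (compositions of i into parts ≤ 2): A(1) = 1; A(2) = 2.
Iterating the recurrence: A(3) = 3, A(4) = 5, A(5) = 8.

A(n) = A(n-1) + A(n-2), A(1) = 1, A(2) = 2; A(5) = 8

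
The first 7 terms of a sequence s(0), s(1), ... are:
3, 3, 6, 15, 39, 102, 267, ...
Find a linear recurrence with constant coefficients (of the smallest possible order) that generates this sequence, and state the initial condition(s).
Look for the lowest-order linear relation among consecutive terms.
Observation: s(n) - 3·s(n-1) - (-1)·s(n-2) = 0 holds for the shown terms, and no order-1 relation s(n) = α·s(n-1) + β fits.
Check at n=3: 3·6 + (-1)·3 = 15. ✓

s(n) = 3s(n-1) - s(n-2), s(0) = 3, s(1) = 3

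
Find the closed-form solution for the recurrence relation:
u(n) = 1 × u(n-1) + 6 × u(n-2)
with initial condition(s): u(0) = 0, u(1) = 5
Recurrence: u(n) = 1 × u(n-1) + 6 × u(n-2), initial: u(0) = 0, u(1) = 5.
Characteristic equation: r² - 1r - 6 = 0, which factors as (r - 3)(r + 2) = 0, so r = 3, -2. General solution u(n) = A·3ⁿ + B·(-2)ⁿ. From u(0) = 0: A + B = 0. From u(1) = 5: 3A - 2B = 5. Solving gives A = 1, B = -1.

u(n) = 3ⁿ - (-2)ⁿ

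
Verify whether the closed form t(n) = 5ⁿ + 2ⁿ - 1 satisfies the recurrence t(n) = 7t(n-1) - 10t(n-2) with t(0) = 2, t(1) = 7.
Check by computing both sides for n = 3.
From the recurrence with t(0) = 2, t(1) = 7:
  t(0) = 2, t(1) = 7, t(2) = 29, t(3) = 133
  so the recurrence gives t(3) = 133.
From the proposed closed form t(n) = 5ⁿ + 2ⁿ - 1:
  t(3) = 132.
The recurrence gives 133 but the closed form gives 132, so the closed form does not satisfy the recurrence.

No, the closed form is incorrect.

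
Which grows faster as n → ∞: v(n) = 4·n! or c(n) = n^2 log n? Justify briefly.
Comparing growth rates:
Growth-rate hierarchy: log n ≺ any polynomial ≺ any exponential cⁿ (c>1) ≺ n! ≺ nⁿ.
factorial dominates polynomial degree 2 (with log factor) asymptotically.

v(n) grows faster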